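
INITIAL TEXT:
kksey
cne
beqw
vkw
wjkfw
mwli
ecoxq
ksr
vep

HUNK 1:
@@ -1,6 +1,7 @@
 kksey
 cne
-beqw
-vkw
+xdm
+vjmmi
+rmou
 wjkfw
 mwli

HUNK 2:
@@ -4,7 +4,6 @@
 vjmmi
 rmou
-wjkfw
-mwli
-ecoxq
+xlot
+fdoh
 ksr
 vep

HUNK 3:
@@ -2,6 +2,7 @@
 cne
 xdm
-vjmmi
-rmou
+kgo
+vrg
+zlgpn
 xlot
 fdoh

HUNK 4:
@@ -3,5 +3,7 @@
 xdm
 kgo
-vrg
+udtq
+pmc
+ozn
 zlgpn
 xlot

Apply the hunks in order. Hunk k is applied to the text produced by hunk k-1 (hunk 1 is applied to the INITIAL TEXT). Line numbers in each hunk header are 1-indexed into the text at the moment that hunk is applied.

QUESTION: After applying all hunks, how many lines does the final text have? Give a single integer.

Answer: 12

Derivation:
Hunk 1: at line 1 remove [beqw,vkw] add [xdm,vjmmi,rmou] -> 10 lines: kksey cne xdm vjmmi rmou wjkfw mwli ecoxq ksr vep
Hunk 2: at line 4 remove [wjkfw,mwli,ecoxq] add [xlot,fdoh] -> 9 lines: kksey cne xdm vjmmi rmou xlot fdoh ksr vep
Hunk 3: at line 2 remove [vjmmi,rmou] add [kgo,vrg,zlgpn] -> 10 lines: kksey cne xdm kgo vrg zlgpn xlot fdoh ksr vep
Hunk 4: at line 3 remove [vrg] add [udtq,pmc,ozn] -> 12 lines: kksey cne xdm kgo udtq pmc ozn zlgpn xlot fdoh ksr vep
Final line count: 12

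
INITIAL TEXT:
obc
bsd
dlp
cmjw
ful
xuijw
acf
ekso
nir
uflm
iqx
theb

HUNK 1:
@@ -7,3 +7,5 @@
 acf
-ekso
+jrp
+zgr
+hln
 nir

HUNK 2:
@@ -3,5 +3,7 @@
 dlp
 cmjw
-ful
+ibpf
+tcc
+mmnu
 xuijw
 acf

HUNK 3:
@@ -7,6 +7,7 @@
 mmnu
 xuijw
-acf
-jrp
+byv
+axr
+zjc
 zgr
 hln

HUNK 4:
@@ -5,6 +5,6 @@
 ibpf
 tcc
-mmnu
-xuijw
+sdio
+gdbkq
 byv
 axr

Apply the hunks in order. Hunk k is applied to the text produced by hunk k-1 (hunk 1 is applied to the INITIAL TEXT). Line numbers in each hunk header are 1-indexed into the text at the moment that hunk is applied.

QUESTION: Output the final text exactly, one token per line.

Hunk 1: at line 7 remove [ekso] add [jrp,zgr,hln] -> 14 lines: obc bsd dlp cmjw ful xuijw acf jrp zgr hln nir uflm iqx theb
Hunk 2: at line 3 remove [ful] add [ibpf,tcc,mmnu] -> 16 lines: obc bsd dlp cmjw ibpf tcc mmnu xuijw acf jrp zgr hln nir uflm iqx theb
Hunk 3: at line 7 remove [acf,jrp] add [byv,axr,zjc] -> 17 lines: obc bsd dlp cmjw ibpf tcc mmnu xuijw byv axr zjc zgr hln nir uflm iqx theb
Hunk 4: at line 5 remove [mmnu,xuijw] add [sdio,gdbkq] -> 17 lines: obc bsd dlp cmjw ibpf tcc sdio gdbkq byv axr zjc zgr hln nir uflm iqx theb

Answer: obc
bsd
dlp
cmjw
ibpf
tcc
sdio
gdbkq
byv
axr
zjc
zgr
hln
nir
uflm
iqx
theb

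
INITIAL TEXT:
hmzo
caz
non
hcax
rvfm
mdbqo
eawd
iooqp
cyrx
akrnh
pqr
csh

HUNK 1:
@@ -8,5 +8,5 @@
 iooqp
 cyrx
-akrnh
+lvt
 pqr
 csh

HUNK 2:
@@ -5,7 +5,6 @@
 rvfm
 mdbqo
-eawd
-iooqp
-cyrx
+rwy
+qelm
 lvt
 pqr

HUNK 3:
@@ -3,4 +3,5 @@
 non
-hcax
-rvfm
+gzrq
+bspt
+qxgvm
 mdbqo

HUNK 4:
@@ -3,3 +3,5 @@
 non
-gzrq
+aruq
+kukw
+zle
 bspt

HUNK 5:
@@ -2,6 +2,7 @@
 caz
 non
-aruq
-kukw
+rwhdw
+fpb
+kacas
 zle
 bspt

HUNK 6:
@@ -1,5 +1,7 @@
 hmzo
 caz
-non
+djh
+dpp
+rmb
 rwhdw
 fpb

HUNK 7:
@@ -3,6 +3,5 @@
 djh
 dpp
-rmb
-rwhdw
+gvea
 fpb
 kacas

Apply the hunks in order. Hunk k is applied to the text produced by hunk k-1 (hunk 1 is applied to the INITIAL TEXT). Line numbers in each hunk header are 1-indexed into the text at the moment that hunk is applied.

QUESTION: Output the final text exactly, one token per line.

Hunk 1: at line 8 remove [akrnh] add [lvt] -> 12 lines: hmzo caz non hcax rvfm mdbqo eawd iooqp cyrx lvt pqr csh
Hunk 2: at line 5 remove [eawd,iooqp,cyrx] add [rwy,qelm] -> 11 lines: hmzo caz non hcax rvfm mdbqo rwy qelm lvt pqr csh
Hunk 3: at line 3 remove [hcax,rvfm] add [gzrq,bspt,qxgvm] -> 12 lines: hmzo caz non gzrq bspt qxgvm mdbqo rwy qelm lvt pqr csh
Hunk 4: at line 3 remove [gzrq] add [aruq,kukw,zle] -> 14 lines: hmzo caz non aruq kukw zle bspt qxgvm mdbqo rwy qelm lvt pqr csh
Hunk 5: at line 2 remove [aruq,kukw] add [rwhdw,fpb,kacas] -> 15 lines: hmzo caz non rwhdw fpb kacas zle bspt qxgvm mdbqo rwy qelm lvt pqr csh
Hunk 6: at line 1 remove [non] add [djh,dpp,rmb] -> 17 lines: hmzo caz djh dpp rmb rwhdw fpb kacas zle bspt qxgvm mdbqo rwy qelm lvt pqr csh
Hunk 7: at line 3 remove [rmb,rwhdw] add [gvea] -> 16 lines: hmzo caz djh dpp gvea fpb kacas zle bspt qxgvm mdbqo rwy qelm lvt pqr csh

Answer: hmzo
caz
djh
dpp
gvea
fpb
kacas
zle
bspt
qxgvm
mdbqo
rwy
qelm
lvt
pqr
csh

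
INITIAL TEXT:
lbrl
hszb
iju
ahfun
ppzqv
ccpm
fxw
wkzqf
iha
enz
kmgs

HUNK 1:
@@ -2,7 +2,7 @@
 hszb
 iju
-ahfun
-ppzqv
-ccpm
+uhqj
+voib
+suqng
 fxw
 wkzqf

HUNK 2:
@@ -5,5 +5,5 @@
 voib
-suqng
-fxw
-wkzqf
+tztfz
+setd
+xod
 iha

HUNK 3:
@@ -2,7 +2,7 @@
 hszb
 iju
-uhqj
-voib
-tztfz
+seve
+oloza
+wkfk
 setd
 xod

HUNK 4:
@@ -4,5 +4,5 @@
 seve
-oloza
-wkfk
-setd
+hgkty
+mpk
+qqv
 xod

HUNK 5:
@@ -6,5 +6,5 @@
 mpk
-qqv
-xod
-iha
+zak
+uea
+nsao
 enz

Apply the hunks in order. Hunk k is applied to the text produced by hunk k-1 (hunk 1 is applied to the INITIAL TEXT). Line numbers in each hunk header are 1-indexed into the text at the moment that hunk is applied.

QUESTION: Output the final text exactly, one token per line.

Answer: lbrl
hszb
iju
seve
hgkty
mpk
zak
uea
nsao
enz
kmgs

Derivation:
Hunk 1: at line 2 remove [ahfun,ppzqv,ccpm] add [uhqj,voib,suqng] -> 11 lines: lbrl hszb iju uhqj voib suqng fxw wkzqf iha enz kmgs
Hunk 2: at line 5 remove [suqng,fxw,wkzqf] add [tztfz,setd,xod] -> 11 lines: lbrl hszb iju uhqj voib tztfz setd xod iha enz kmgs
Hunk 3: at line 2 remove [uhqj,voib,tztfz] add [seve,oloza,wkfk] -> 11 lines: lbrl hszb iju seve oloza wkfk setd xod iha enz kmgs
Hunk 4: at line 4 remove [oloza,wkfk,setd] add [hgkty,mpk,qqv] -> 11 lines: lbrl hszb iju seve hgkty mpk qqv xod iha enz kmgs
Hunk 5: at line 6 remove [qqv,xod,iha] add [zak,uea,nsao] -> 11 lines: lbrl hszb iju seve hgkty mpk zak uea nsao enz kmgs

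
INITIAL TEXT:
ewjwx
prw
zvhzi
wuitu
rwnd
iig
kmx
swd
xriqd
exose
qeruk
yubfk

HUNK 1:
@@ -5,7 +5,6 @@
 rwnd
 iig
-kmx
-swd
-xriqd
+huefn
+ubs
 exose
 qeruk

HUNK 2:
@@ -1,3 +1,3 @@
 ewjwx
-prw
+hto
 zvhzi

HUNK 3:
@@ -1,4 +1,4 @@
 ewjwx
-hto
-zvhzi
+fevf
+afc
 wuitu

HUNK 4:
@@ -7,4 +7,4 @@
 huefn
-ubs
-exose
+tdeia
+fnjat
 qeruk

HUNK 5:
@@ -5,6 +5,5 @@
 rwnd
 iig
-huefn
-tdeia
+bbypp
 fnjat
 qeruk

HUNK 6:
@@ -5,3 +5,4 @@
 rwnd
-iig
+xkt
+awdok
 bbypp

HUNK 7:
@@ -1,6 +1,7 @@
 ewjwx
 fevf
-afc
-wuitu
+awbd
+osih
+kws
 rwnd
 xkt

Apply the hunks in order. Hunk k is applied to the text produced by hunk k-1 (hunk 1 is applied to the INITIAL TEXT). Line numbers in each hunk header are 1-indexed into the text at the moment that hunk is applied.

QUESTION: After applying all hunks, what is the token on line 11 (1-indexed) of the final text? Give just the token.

Hunk 1: at line 5 remove [kmx,swd,xriqd] add [huefn,ubs] -> 11 lines: ewjwx prw zvhzi wuitu rwnd iig huefn ubs exose qeruk yubfk
Hunk 2: at line 1 remove [prw] add [hto] -> 11 lines: ewjwx hto zvhzi wuitu rwnd iig huefn ubs exose qeruk yubfk
Hunk 3: at line 1 remove [hto,zvhzi] add [fevf,afc] -> 11 lines: ewjwx fevf afc wuitu rwnd iig huefn ubs exose qeruk yubfk
Hunk 4: at line 7 remove [ubs,exose] add [tdeia,fnjat] -> 11 lines: ewjwx fevf afc wuitu rwnd iig huefn tdeia fnjat qeruk yubfk
Hunk 5: at line 5 remove [huefn,tdeia] add [bbypp] -> 10 lines: ewjwx fevf afc wuitu rwnd iig bbypp fnjat qeruk yubfk
Hunk 6: at line 5 remove [iig] add [xkt,awdok] -> 11 lines: ewjwx fevf afc wuitu rwnd xkt awdok bbypp fnjat qeruk yubfk
Hunk 7: at line 1 remove [afc,wuitu] add [awbd,osih,kws] -> 12 lines: ewjwx fevf awbd osih kws rwnd xkt awdok bbypp fnjat qeruk yubfk
Final line 11: qeruk

Answer: qeruk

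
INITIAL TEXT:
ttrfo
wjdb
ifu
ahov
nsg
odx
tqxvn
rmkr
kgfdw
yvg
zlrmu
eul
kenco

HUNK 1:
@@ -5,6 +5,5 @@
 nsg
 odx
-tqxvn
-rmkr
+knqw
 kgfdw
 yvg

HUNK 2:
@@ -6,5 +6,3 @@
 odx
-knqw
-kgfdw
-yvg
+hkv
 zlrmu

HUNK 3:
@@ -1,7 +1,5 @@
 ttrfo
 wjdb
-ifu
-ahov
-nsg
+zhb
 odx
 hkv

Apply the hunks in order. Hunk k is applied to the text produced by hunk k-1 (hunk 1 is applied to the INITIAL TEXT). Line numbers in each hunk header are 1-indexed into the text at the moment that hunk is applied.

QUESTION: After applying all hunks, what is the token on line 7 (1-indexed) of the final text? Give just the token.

Hunk 1: at line 5 remove [tqxvn,rmkr] add [knqw] -> 12 lines: ttrfo wjdb ifu ahov nsg odx knqw kgfdw yvg zlrmu eul kenco
Hunk 2: at line 6 remove [knqw,kgfdw,yvg] add [hkv] -> 10 lines: ttrfo wjdb ifu ahov nsg odx hkv zlrmu eul kenco
Hunk 3: at line 1 remove [ifu,ahov,nsg] add [zhb] -> 8 lines: ttrfo wjdb zhb odx hkv zlrmu eul kenco
Final line 7: eul

Answer: eul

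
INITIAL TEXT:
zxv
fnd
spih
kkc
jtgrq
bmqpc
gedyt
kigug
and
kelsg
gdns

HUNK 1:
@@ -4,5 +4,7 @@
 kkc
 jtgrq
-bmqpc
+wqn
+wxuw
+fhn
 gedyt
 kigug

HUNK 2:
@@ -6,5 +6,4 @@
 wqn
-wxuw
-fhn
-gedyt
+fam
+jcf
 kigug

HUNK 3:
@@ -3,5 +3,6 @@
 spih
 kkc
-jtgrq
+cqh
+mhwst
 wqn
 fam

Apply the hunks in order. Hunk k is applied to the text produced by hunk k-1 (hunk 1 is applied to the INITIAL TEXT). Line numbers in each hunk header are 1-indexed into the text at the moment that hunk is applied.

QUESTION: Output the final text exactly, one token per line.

Answer: zxv
fnd
spih
kkc
cqh
mhwst
wqn
fam
jcf
kigug
and
kelsg
gdns

Derivation:
Hunk 1: at line 4 remove [bmqpc] add [wqn,wxuw,fhn] -> 13 lines: zxv fnd spih kkc jtgrq wqn wxuw fhn gedyt kigug and kelsg gdns
Hunk 2: at line 6 remove [wxuw,fhn,gedyt] add [fam,jcf] -> 12 lines: zxv fnd spih kkc jtgrq wqn fam jcf kigug and kelsg gdns
Hunk 3: at line 3 remove [jtgrq] add [cqh,mhwst] -> 13 lines: zxv fnd spih kkc cqh mhwst wqn fam jcf kigug and kelsg gdns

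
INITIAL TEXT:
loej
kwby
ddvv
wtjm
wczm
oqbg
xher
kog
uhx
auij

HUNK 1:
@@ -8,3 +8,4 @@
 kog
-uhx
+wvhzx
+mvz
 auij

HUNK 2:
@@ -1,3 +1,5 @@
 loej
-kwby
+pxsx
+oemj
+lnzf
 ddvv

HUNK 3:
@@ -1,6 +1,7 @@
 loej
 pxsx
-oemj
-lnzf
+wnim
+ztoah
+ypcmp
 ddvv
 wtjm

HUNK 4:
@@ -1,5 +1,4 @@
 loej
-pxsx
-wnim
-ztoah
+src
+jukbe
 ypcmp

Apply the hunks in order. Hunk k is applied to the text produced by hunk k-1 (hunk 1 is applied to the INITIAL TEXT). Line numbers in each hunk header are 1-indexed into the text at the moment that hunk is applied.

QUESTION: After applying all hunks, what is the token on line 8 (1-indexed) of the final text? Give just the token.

Hunk 1: at line 8 remove [uhx] add [wvhzx,mvz] -> 11 lines: loej kwby ddvv wtjm wczm oqbg xher kog wvhzx mvz auij
Hunk 2: at line 1 remove [kwby] add [pxsx,oemj,lnzf] -> 13 lines: loej pxsx oemj lnzf ddvv wtjm wczm oqbg xher kog wvhzx mvz auij
Hunk 3: at line 1 remove [oemj,lnzf] add [wnim,ztoah,ypcmp] -> 14 lines: loej pxsx wnim ztoah ypcmp ddvv wtjm wczm oqbg xher kog wvhzx mvz auij
Hunk 4: at line 1 remove [pxsx,wnim,ztoah] add [src,jukbe] -> 13 lines: loej src jukbe ypcmp ddvv wtjm wczm oqbg xher kog wvhzx mvz auij
Final line 8: oqbg

Answer: oqbg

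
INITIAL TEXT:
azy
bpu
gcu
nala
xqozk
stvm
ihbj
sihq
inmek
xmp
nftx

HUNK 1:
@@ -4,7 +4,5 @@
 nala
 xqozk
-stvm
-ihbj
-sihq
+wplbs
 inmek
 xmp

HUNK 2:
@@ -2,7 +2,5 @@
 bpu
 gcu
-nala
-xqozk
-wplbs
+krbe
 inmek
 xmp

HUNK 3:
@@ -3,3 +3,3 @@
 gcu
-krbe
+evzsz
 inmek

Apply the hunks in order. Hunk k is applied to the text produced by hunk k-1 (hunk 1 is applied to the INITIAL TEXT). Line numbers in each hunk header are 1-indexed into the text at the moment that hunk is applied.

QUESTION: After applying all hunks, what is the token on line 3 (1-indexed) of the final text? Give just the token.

Answer: gcu

Derivation:
Hunk 1: at line 4 remove [stvm,ihbj,sihq] add [wplbs] -> 9 lines: azy bpu gcu nala xqozk wplbs inmek xmp nftx
Hunk 2: at line 2 remove [nala,xqozk,wplbs] add [krbe] -> 7 lines: azy bpu gcu krbe inmek xmp nftx
Hunk 3: at line 3 remove [krbe] add [evzsz] -> 7 lines: azy bpu gcu evzsz inmek xmp nftx
Final line 3: gcu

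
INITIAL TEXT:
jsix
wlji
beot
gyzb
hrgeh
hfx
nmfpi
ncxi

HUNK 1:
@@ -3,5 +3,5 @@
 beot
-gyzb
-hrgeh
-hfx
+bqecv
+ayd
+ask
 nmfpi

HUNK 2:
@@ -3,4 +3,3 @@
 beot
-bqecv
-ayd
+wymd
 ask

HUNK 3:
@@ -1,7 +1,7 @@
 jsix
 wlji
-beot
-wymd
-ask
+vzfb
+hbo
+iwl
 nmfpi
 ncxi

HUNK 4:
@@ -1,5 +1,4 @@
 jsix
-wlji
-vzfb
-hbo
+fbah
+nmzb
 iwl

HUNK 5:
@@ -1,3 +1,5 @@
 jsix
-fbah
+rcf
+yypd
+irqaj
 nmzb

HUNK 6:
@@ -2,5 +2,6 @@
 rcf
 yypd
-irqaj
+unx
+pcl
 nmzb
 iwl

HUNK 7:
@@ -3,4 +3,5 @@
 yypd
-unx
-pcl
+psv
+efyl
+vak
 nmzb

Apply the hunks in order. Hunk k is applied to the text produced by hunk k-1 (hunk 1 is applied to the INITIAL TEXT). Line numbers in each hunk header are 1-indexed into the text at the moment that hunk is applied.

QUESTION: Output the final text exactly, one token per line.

Answer: jsix
rcf
yypd
psv
efyl
vak
nmzb
iwl
nmfpi
ncxi

Derivation:
Hunk 1: at line 3 remove [gyzb,hrgeh,hfx] add [bqecv,ayd,ask] -> 8 lines: jsix wlji beot bqecv ayd ask nmfpi ncxi
Hunk 2: at line 3 remove [bqecv,ayd] add [wymd] -> 7 lines: jsix wlji beot wymd ask nmfpi ncxi
Hunk 3: at line 1 remove [beot,wymd,ask] add [vzfb,hbo,iwl] -> 7 lines: jsix wlji vzfb hbo iwl nmfpi ncxi
Hunk 4: at line 1 remove [wlji,vzfb,hbo] add [fbah,nmzb] -> 6 lines: jsix fbah nmzb iwl nmfpi ncxi
Hunk 5: at line 1 remove [fbah] add [rcf,yypd,irqaj] -> 8 lines: jsix rcf yypd irqaj nmzb iwl nmfpi ncxi
Hunk 6: at line 2 remove [irqaj] add [unx,pcl] -> 9 lines: jsix rcf yypd unx pcl nmzb iwl nmfpi ncxi
Hunk 7: at line 3 remove [unx,pcl] add [psv,efyl,vak] -> 10 lines: jsix rcf yypd psv efyl vak nmzb iwl nmfpi ncxi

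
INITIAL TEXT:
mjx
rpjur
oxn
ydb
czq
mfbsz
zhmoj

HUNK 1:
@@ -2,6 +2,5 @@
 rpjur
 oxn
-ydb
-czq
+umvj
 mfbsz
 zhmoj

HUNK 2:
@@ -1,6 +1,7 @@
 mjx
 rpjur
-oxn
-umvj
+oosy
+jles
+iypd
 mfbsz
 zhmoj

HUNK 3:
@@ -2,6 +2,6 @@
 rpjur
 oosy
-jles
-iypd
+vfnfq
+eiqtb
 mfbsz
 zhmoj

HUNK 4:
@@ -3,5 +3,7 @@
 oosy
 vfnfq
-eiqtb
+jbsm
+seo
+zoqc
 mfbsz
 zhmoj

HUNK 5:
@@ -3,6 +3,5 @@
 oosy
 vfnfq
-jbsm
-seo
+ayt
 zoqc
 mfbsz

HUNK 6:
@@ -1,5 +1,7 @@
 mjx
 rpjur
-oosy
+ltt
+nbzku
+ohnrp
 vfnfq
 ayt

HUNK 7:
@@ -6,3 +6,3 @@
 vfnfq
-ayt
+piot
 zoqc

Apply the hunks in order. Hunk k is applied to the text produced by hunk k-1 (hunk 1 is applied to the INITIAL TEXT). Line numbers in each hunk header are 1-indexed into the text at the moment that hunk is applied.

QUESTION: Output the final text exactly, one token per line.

Hunk 1: at line 2 remove [ydb,czq] add [umvj] -> 6 lines: mjx rpjur oxn umvj mfbsz zhmoj
Hunk 2: at line 1 remove [oxn,umvj] add [oosy,jles,iypd] -> 7 lines: mjx rpjur oosy jles iypd mfbsz zhmoj
Hunk 3: at line 2 remove [jles,iypd] add [vfnfq,eiqtb] -> 7 lines: mjx rpjur oosy vfnfq eiqtb mfbsz zhmoj
Hunk 4: at line 3 remove [eiqtb] add [jbsm,seo,zoqc] -> 9 lines: mjx rpjur oosy vfnfq jbsm seo zoqc mfbsz zhmoj
Hunk 5: at line 3 remove [jbsm,seo] add [ayt] -> 8 lines: mjx rpjur oosy vfnfq ayt zoqc mfbsz zhmoj
Hunk 6: at line 1 remove [oosy] add [ltt,nbzku,ohnrp] -> 10 lines: mjx rpjur ltt nbzku ohnrp vfnfq ayt zoqc mfbsz zhmoj
Hunk 7: at line 6 remove [ayt] add [piot] -> 10 lines: mjx rpjur ltt nbzku ohnrp vfnfq piot zoqc mfbsz zhmoj

Answer: mjx
rpjur
ltt
nbzku
ohnrp
vfnfq
piot
zoqc
mfbsz
zhmoj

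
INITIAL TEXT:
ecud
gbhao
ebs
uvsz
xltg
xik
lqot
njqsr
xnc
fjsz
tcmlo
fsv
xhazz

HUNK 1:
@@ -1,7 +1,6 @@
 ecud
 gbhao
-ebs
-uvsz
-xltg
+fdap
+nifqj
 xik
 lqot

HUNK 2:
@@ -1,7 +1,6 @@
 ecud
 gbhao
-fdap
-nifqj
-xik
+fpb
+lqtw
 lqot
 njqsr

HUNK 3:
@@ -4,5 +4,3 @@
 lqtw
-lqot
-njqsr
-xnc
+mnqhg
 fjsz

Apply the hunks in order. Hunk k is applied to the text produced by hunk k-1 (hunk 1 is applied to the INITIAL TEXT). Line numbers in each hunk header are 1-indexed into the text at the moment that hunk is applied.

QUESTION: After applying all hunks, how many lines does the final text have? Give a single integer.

Hunk 1: at line 1 remove [ebs,uvsz,xltg] add [fdap,nifqj] -> 12 lines: ecud gbhao fdap nifqj xik lqot njqsr xnc fjsz tcmlo fsv xhazz
Hunk 2: at line 1 remove [fdap,nifqj,xik] add [fpb,lqtw] -> 11 lines: ecud gbhao fpb lqtw lqot njqsr xnc fjsz tcmlo fsv xhazz
Hunk 3: at line 4 remove [lqot,njqsr,xnc] add [mnqhg] -> 9 lines: ecud gbhao fpb lqtw mnqhg fjsz tcmlo fsv xhazz
Final line count: 9

Answer: 9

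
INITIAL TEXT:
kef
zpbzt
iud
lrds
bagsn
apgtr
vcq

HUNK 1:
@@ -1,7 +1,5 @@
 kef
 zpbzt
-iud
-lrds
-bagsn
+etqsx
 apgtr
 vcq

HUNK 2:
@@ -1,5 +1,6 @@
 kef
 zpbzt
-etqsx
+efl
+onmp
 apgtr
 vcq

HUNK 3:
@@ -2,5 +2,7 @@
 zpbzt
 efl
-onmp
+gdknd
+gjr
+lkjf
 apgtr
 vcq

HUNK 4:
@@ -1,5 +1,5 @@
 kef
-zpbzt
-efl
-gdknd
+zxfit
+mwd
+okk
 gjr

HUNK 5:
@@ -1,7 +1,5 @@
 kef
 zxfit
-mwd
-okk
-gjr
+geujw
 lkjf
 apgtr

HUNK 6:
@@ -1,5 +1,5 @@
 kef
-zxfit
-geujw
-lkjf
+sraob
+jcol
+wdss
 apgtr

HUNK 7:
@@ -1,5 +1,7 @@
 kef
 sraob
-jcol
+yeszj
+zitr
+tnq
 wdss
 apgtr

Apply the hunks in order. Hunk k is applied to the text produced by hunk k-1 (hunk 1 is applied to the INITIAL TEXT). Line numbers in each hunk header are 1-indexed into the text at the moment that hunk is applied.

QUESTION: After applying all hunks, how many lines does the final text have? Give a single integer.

Hunk 1: at line 1 remove [iud,lrds,bagsn] add [etqsx] -> 5 lines: kef zpbzt etqsx apgtr vcq
Hunk 2: at line 1 remove [etqsx] add [efl,onmp] -> 6 lines: kef zpbzt efl onmp apgtr vcq
Hunk 3: at line 2 remove [onmp] add [gdknd,gjr,lkjf] -> 8 lines: kef zpbzt efl gdknd gjr lkjf apgtr vcq
Hunk 4: at line 1 remove [zpbzt,efl,gdknd] add [zxfit,mwd,okk] -> 8 lines: kef zxfit mwd okk gjr lkjf apgtr vcq
Hunk 5: at line 1 remove [mwd,okk,gjr] add [geujw] -> 6 lines: kef zxfit geujw lkjf apgtr vcq
Hunk 6: at line 1 remove [zxfit,geujw,lkjf] add [sraob,jcol,wdss] -> 6 lines: kef sraob jcol wdss apgtr vcq
Hunk 7: at line 1 remove [jcol] add [yeszj,zitr,tnq] -> 8 lines: kef sraob yeszj zitr tnq wdss apgtr vcq
Final line count: 8

Answer: 8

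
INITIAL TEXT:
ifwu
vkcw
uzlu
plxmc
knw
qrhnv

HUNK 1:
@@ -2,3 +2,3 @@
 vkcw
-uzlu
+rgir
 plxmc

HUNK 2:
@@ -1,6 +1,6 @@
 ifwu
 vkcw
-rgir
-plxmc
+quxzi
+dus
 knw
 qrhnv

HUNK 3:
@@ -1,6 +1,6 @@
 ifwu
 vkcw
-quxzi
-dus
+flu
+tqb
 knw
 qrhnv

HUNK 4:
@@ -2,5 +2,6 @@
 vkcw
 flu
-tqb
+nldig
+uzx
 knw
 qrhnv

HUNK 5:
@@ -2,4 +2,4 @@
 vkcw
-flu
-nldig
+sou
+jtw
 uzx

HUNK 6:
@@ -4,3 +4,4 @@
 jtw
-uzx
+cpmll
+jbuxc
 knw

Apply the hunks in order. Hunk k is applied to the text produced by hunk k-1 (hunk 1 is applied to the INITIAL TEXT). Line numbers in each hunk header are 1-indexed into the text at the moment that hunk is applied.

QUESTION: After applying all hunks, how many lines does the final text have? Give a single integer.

Hunk 1: at line 2 remove [uzlu] add [rgir] -> 6 lines: ifwu vkcw rgir plxmc knw qrhnv
Hunk 2: at line 1 remove [rgir,plxmc] add [quxzi,dus] -> 6 lines: ifwu vkcw quxzi dus knw qrhnv
Hunk 3: at line 1 remove [quxzi,dus] add [flu,tqb] -> 6 lines: ifwu vkcw flu tqb knw qrhnv
Hunk 4: at line 2 remove [tqb] add [nldig,uzx] -> 7 lines: ifwu vkcw flu nldig uzx knw qrhnv
Hunk 5: at line 2 remove [flu,nldig] add [sou,jtw] -> 7 lines: ifwu vkcw sou jtw uzx knw qrhnv
Hunk 6: at line 4 remove [uzx] add [cpmll,jbuxc] -> 8 lines: ifwu vkcw sou jtw cpmll jbuxc knw qrhnv
Final line count: 8

Answer: 8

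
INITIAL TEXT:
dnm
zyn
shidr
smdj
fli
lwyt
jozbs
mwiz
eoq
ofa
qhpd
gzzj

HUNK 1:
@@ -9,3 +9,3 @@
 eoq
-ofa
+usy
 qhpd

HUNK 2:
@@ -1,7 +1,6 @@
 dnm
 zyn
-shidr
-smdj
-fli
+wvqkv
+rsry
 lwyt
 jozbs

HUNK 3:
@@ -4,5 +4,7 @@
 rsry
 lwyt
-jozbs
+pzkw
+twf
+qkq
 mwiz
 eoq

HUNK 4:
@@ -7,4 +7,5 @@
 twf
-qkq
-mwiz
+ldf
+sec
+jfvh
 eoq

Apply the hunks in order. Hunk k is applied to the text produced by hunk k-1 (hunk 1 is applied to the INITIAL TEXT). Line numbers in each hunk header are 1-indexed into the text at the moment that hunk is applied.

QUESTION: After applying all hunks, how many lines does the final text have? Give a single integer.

Answer: 14

Derivation:
Hunk 1: at line 9 remove [ofa] add [usy] -> 12 lines: dnm zyn shidr smdj fli lwyt jozbs mwiz eoq usy qhpd gzzj
Hunk 2: at line 1 remove [shidr,smdj,fli] add [wvqkv,rsry] -> 11 lines: dnm zyn wvqkv rsry lwyt jozbs mwiz eoq usy qhpd gzzj
Hunk 3: at line 4 remove [jozbs] add [pzkw,twf,qkq] -> 13 lines: dnm zyn wvqkv rsry lwyt pzkw twf qkq mwiz eoq usy qhpd gzzj
Hunk 4: at line 7 remove [qkq,mwiz] add [ldf,sec,jfvh] -> 14 lines: dnm zyn wvqkv rsry lwyt pzkw twf ldf sec jfvh eoq usy qhpd gzzj
Final line count: 14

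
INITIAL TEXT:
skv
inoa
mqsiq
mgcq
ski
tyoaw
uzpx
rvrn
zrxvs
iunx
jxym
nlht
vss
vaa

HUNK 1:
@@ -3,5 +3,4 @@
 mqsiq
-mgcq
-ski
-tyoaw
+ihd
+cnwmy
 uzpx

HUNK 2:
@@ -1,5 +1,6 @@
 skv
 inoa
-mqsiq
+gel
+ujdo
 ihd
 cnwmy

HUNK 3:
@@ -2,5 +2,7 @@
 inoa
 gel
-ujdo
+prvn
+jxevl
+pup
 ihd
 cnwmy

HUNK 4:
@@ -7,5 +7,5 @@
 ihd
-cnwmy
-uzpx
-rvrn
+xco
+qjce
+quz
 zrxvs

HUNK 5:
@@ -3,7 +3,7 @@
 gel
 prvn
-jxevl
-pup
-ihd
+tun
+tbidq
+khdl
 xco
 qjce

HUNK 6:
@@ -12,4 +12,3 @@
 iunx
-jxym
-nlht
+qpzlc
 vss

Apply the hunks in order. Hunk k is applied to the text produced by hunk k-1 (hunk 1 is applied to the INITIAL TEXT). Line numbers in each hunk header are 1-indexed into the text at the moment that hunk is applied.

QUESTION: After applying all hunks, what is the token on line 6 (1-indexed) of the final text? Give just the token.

Hunk 1: at line 3 remove [mgcq,ski,tyoaw] add [ihd,cnwmy] -> 13 lines: skv inoa mqsiq ihd cnwmy uzpx rvrn zrxvs iunx jxym nlht vss vaa
Hunk 2: at line 1 remove [mqsiq] add [gel,ujdo] -> 14 lines: skv inoa gel ujdo ihd cnwmy uzpx rvrn zrxvs iunx jxym nlht vss vaa
Hunk 3: at line 2 remove [ujdo] add [prvn,jxevl,pup] -> 16 lines: skv inoa gel prvn jxevl pup ihd cnwmy uzpx rvrn zrxvs iunx jxym nlht vss vaa
Hunk 4: at line 7 remove [cnwmy,uzpx,rvrn] add [xco,qjce,quz] -> 16 lines: skv inoa gel prvn jxevl pup ihd xco qjce quz zrxvs iunx jxym nlht vss vaa
Hunk 5: at line 3 remove [jxevl,pup,ihd] add [tun,tbidq,khdl] -> 16 lines: skv inoa gel prvn tun tbidq khdl xco qjce quz zrxvs iunx jxym nlht vss vaa
Hunk 6: at line 12 remove [jxym,nlht] add [qpzlc] -> 15 lines: skv inoa gel prvn tun tbidq khdl xco qjce quz zrxvs iunx qpzlc vss vaa
Final line 6: tbidq

Answer: tbidq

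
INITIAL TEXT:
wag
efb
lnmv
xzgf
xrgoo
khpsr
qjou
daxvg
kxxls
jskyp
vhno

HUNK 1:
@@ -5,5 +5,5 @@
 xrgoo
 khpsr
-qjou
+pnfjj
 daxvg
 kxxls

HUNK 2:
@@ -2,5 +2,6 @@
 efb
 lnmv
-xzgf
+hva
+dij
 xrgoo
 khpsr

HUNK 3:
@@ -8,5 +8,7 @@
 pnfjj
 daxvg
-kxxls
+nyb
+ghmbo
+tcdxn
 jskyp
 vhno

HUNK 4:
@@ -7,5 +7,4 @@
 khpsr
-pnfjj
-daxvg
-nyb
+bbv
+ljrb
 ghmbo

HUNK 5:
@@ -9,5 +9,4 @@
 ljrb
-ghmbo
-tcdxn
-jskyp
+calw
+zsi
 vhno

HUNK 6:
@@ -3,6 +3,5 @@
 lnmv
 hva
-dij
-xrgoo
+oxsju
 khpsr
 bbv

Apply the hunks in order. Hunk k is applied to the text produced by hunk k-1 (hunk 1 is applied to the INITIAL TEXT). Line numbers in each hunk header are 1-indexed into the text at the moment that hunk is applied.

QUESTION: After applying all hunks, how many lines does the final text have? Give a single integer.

Answer: 11

Derivation:
Hunk 1: at line 5 remove [qjou] add [pnfjj] -> 11 lines: wag efb lnmv xzgf xrgoo khpsr pnfjj daxvg kxxls jskyp vhno
Hunk 2: at line 2 remove [xzgf] add [hva,dij] -> 12 lines: wag efb lnmv hva dij xrgoo khpsr pnfjj daxvg kxxls jskyp vhno
Hunk 3: at line 8 remove [kxxls] add [nyb,ghmbo,tcdxn] -> 14 lines: wag efb lnmv hva dij xrgoo khpsr pnfjj daxvg nyb ghmbo tcdxn jskyp vhno
Hunk 4: at line 7 remove [pnfjj,daxvg,nyb] add [bbv,ljrb] -> 13 lines: wag efb lnmv hva dij xrgoo khpsr bbv ljrb ghmbo tcdxn jskyp vhno
Hunk 5: at line 9 remove [ghmbo,tcdxn,jskyp] add [calw,zsi] -> 12 lines: wag efb lnmv hva dij xrgoo khpsr bbv ljrb calw zsi vhno
Hunk 6: at line 3 remove [dij,xrgoo] add [oxsju] -> 11 lines: wag efb lnmv hva oxsju khpsr bbv ljrb calw zsi vhno
Final line count: 11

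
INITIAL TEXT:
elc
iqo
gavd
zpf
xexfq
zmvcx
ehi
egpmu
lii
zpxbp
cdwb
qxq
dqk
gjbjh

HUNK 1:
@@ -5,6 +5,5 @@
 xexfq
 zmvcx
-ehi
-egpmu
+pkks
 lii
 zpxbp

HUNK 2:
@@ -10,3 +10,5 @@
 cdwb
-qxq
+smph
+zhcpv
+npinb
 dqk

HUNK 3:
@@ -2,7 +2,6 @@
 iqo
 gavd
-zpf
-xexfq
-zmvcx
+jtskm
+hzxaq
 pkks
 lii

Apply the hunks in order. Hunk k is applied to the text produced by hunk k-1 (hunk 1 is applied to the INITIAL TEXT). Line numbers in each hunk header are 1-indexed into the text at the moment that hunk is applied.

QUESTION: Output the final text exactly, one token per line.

Answer: elc
iqo
gavd
jtskm
hzxaq
pkks
lii
zpxbp
cdwb
smph
zhcpv
npinb
dqk
gjbjh

Derivation:
Hunk 1: at line 5 remove [ehi,egpmu] add [pkks] -> 13 lines: elc iqo gavd zpf xexfq zmvcx pkks lii zpxbp cdwb qxq dqk gjbjh
Hunk 2: at line 10 remove [qxq] add [smph,zhcpv,npinb] -> 15 lines: elc iqo gavd zpf xexfq zmvcx pkks lii zpxbp cdwb smph zhcpv npinb dqk gjbjh
Hunk 3: at line 2 remove [zpf,xexfq,zmvcx] add [jtskm,hzxaq] -> 14 lines: elc iqo gavd jtskm hzxaq pkks lii zpxbp cdwb smph zhcpv npinb dqk gjbjh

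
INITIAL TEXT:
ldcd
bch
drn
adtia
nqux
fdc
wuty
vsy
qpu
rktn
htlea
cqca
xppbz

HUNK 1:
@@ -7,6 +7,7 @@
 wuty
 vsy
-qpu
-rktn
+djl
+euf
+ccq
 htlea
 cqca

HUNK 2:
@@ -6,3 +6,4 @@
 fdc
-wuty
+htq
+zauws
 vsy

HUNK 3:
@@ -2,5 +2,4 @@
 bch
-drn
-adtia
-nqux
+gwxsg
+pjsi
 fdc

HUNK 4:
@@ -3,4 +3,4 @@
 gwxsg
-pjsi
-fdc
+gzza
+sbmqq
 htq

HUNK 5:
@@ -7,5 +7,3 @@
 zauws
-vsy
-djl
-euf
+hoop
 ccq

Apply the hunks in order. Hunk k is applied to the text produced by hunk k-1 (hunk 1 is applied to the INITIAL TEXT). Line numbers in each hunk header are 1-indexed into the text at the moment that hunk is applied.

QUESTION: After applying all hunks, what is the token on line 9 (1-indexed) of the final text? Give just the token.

Answer: ccq

Derivation:
Hunk 1: at line 7 remove [qpu,rktn] add [djl,euf,ccq] -> 14 lines: ldcd bch drn adtia nqux fdc wuty vsy djl euf ccq htlea cqca xppbz
Hunk 2: at line 6 remove [wuty] add [htq,zauws] -> 15 lines: ldcd bch drn adtia nqux fdc htq zauws vsy djl euf ccq htlea cqca xppbz
Hunk 3: at line 2 remove [drn,adtia,nqux] add [gwxsg,pjsi] -> 14 lines: ldcd bch gwxsg pjsi fdc htq zauws vsy djl euf ccq htlea cqca xppbz
Hunk 4: at line 3 remove [pjsi,fdc] add [gzza,sbmqq] -> 14 lines: ldcd bch gwxsg gzza sbmqq htq zauws vsy djl euf ccq htlea cqca xppbz
Hunk 5: at line 7 remove [vsy,djl,euf] add [hoop] -> 12 lines: ldcd bch gwxsg gzza sbmqq htq zauws hoop ccq htlea cqca xppbz
Final line 9: ccq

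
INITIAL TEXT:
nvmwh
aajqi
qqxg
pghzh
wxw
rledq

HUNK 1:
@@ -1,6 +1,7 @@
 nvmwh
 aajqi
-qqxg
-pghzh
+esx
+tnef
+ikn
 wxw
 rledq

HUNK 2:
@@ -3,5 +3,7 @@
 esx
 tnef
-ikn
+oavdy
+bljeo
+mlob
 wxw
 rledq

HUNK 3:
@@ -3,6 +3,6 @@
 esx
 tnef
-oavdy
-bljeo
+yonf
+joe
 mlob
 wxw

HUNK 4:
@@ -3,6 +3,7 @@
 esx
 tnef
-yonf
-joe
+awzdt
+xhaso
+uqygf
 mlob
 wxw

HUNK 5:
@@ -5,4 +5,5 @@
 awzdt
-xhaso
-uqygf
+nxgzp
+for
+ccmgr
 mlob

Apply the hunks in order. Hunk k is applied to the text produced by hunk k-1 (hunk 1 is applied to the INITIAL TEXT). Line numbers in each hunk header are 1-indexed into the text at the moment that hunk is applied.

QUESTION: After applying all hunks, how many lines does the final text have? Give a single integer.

Answer: 11

Derivation:
Hunk 1: at line 1 remove [qqxg,pghzh] add [esx,tnef,ikn] -> 7 lines: nvmwh aajqi esx tnef ikn wxw rledq
Hunk 2: at line 3 remove [ikn] add [oavdy,bljeo,mlob] -> 9 lines: nvmwh aajqi esx tnef oavdy bljeo mlob wxw rledq
Hunk 3: at line 3 remove [oavdy,bljeo] add [yonf,joe] -> 9 lines: nvmwh aajqi esx tnef yonf joe mlob wxw rledq
Hunk 4: at line 3 remove [yonf,joe] add [awzdt,xhaso,uqygf] -> 10 lines: nvmwh aajqi esx tnef awzdt xhaso uqygf mlob wxw rledq
Hunk 5: at line 5 remove [xhaso,uqygf] add [nxgzp,for,ccmgr] -> 11 lines: nvmwh aajqi esx tnef awzdt nxgzp for ccmgr mlob wxw rledq
Final line count: 11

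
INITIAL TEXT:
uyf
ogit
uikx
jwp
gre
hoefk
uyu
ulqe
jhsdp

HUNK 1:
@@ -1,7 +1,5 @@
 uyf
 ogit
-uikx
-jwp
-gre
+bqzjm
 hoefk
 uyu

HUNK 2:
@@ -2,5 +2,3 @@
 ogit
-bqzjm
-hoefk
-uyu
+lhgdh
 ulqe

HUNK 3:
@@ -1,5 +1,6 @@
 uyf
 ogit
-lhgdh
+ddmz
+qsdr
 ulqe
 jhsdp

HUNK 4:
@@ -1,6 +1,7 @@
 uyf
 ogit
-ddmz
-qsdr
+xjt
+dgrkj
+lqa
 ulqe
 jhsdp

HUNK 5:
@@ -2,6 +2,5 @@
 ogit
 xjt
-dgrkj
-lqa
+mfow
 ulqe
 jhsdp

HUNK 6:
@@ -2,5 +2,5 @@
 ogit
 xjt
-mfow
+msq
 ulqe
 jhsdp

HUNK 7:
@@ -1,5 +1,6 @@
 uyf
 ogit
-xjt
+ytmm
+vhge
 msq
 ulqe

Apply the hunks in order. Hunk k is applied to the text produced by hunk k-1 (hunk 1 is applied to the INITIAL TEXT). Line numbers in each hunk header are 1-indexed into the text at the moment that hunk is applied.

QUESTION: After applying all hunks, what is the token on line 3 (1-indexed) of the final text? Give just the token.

Hunk 1: at line 1 remove [uikx,jwp,gre] add [bqzjm] -> 7 lines: uyf ogit bqzjm hoefk uyu ulqe jhsdp
Hunk 2: at line 2 remove [bqzjm,hoefk,uyu] add [lhgdh] -> 5 lines: uyf ogit lhgdh ulqe jhsdp
Hunk 3: at line 1 remove [lhgdh] add [ddmz,qsdr] -> 6 lines: uyf ogit ddmz qsdr ulqe jhsdp
Hunk 4: at line 1 remove [ddmz,qsdr] add [xjt,dgrkj,lqa] -> 7 lines: uyf ogit xjt dgrkj lqa ulqe jhsdp
Hunk 5: at line 2 remove [dgrkj,lqa] add [mfow] -> 6 lines: uyf ogit xjt mfow ulqe jhsdp
Hunk 6: at line 2 remove [mfow] add [msq] -> 6 lines: uyf ogit xjt msq ulqe jhsdp
Hunk 7: at line 1 remove [xjt] add [ytmm,vhge] -> 7 lines: uyf ogit ytmm vhge msq ulqe jhsdp
Final line 3: ytmm

Answer: ytmm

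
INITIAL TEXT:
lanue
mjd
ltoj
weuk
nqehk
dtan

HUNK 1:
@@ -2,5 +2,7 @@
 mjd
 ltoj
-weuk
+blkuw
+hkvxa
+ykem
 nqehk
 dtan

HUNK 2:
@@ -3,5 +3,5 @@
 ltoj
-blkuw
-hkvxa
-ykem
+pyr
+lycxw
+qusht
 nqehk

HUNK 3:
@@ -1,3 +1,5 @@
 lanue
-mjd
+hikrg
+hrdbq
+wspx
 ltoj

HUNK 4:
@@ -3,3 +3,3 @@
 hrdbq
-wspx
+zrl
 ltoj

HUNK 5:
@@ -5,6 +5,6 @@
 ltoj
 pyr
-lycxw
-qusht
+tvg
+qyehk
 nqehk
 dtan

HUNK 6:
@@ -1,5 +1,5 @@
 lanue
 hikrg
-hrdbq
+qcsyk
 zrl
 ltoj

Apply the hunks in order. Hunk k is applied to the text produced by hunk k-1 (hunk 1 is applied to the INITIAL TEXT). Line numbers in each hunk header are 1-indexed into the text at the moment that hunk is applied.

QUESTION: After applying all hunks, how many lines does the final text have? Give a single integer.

Answer: 10

Derivation:
Hunk 1: at line 2 remove [weuk] add [blkuw,hkvxa,ykem] -> 8 lines: lanue mjd ltoj blkuw hkvxa ykem nqehk dtan
Hunk 2: at line 3 remove [blkuw,hkvxa,ykem] add [pyr,lycxw,qusht] -> 8 lines: lanue mjd ltoj pyr lycxw qusht nqehk dtan
Hunk 3: at line 1 remove [mjd] add [hikrg,hrdbq,wspx] -> 10 lines: lanue hikrg hrdbq wspx ltoj pyr lycxw qusht nqehk dtan
Hunk 4: at line 3 remove [wspx] add [zrl] -> 10 lines: lanue hikrg hrdbq zrl ltoj pyr lycxw qusht nqehk dtan
Hunk 5: at line 5 remove [lycxw,qusht] add [tvg,qyehk] -> 10 lines: lanue hikrg hrdbq zrl ltoj pyr tvg qyehk nqehk dtan
Hunk 6: at line 1 remove [hrdbq] add [qcsyk] -> 10 lines: lanue hikrg qcsyk zrl ltoj pyr tvg qyehk nqehk dtan
Final line count: 10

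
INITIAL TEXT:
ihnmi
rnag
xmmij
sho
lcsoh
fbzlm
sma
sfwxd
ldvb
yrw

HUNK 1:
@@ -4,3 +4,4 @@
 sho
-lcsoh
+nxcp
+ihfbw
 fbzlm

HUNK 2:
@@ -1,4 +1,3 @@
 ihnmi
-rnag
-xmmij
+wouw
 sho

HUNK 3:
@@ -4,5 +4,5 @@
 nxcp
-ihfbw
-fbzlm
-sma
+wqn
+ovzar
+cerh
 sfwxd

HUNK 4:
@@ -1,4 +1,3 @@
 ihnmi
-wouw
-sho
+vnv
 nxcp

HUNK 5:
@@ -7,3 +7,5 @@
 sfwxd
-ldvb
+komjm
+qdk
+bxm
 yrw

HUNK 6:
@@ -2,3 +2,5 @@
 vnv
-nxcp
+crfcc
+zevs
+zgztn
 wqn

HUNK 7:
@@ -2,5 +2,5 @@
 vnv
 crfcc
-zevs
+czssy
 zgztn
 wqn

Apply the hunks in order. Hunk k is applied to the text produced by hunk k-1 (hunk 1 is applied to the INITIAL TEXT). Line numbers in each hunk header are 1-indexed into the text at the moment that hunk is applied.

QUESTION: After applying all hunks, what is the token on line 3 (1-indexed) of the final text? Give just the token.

Answer: crfcc

Derivation:
Hunk 1: at line 4 remove [lcsoh] add [nxcp,ihfbw] -> 11 lines: ihnmi rnag xmmij sho nxcp ihfbw fbzlm sma sfwxd ldvb yrw
Hunk 2: at line 1 remove [rnag,xmmij] add [wouw] -> 10 lines: ihnmi wouw sho nxcp ihfbw fbzlm sma sfwxd ldvb yrw
Hunk 3: at line 4 remove [ihfbw,fbzlm,sma] add [wqn,ovzar,cerh] -> 10 lines: ihnmi wouw sho nxcp wqn ovzar cerh sfwxd ldvb yrw
Hunk 4: at line 1 remove [wouw,sho] add [vnv] -> 9 lines: ihnmi vnv nxcp wqn ovzar cerh sfwxd ldvb yrw
Hunk 5: at line 7 remove [ldvb] add [komjm,qdk,bxm] -> 11 lines: ihnmi vnv nxcp wqn ovzar cerh sfwxd komjm qdk bxm yrw
Hunk 6: at line 2 remove [nxcp] add [crfcc,zevs,zgztn] -> 13 lines: ihnmi vnv crfcc zevs zgztn wqn ovzar cerh sfwxd komjm qdk bxm yrw
Hunk 7: at line 2 remove [zevs] add [czssy] -> 13 lines: ihnmi vnv crfcc czssy zgztn wqn ovzar cerh sfwxd komjm qdk bxm yrw
Final line 3: crfcc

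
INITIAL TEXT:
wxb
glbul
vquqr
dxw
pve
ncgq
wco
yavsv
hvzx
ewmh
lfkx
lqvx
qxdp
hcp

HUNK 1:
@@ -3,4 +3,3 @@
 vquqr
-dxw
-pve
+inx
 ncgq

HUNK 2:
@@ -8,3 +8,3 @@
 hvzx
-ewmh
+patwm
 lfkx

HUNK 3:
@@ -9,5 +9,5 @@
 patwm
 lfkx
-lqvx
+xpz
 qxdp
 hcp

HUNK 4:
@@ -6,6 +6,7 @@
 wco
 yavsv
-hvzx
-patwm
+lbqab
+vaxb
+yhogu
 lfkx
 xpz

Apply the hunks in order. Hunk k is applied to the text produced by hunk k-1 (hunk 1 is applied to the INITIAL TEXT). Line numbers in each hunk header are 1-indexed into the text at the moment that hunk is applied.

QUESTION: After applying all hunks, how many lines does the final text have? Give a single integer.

Hunk 1: at line 3 remove [dxw,pve] add [inx] -> 13 lines: wxb glbul vquqr inx ncgq wco yavsv hvzx ewmh lfkx lqvx qxdp hcp
Hunk 2: at line 8 remove [ewmh] add [patwm] -> 13 lines: wxb glbul vquqr inx ncgq wco yavsv hvzx patwm lfkx lqvx qxdp hcp
Hunk 3: at line 9 remove [lqvx] add [xpz] -> 13 lines: wxb glbul vquqr inx ncgq wco yavsv hvzx patwm lfkx xpz qxdp hcp
Hunk 4: at line 6 remove [hvzx,patwm] add [lbqab,vaxb,yhogu] -> 14 lines: wxb glbul vquqr inx ncgq wco yavsv lbqab vaxb yhogu lfkx xpz qxdp hcp
Final line count: 14

Answer: 14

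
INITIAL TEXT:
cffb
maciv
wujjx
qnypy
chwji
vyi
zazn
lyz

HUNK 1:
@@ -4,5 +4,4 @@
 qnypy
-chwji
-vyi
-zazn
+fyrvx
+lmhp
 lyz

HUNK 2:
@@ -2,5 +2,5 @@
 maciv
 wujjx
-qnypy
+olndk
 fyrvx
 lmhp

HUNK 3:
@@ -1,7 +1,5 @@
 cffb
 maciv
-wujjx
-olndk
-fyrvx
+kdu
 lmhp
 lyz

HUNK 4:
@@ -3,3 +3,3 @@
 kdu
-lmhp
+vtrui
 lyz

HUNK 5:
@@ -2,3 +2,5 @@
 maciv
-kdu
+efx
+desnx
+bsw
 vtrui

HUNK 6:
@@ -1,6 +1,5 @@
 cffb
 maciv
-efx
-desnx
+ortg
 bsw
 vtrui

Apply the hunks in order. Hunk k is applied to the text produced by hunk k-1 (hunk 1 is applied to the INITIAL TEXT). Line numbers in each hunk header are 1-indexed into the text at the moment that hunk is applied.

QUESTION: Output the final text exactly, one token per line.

Answer: cffb
maciv
ortg
bsw
vtrui
lyz

Derivation:
Hunk 1: at line 4 remove [chwji,vyi,zazn] add [fyrvx,lmhp] -> 7 lines: cffb maciv wujjx qnypy fyrvx lmhp lyz
Hunk 2: at line 2 remove [qnypy] add [olndk] -> 7 lines: cffb maciv wujjx olndk fyrvx lmhp lyz
Hunk 3: at line 1 remove [wujjx,olndk,fyrvx] add [kdu] -> 5 lines: cffb maciv kdu lmhp lyz
Hunk 4: at line 3 remove [lmhp] add [vtrui] -> 5 lines: cffb maciv kdu vtrui lyz
Hunk 5: at line 2 remove [kdu] add [efx,desnx,bsw] -> 7 lines: cffb maciv efx desnx bsw vtrui lyz
Hunk 6: at line 1 remove [efx,desnx] add [ortg] -> 6 lines: cffb maciv ortg bsw vtrui lyz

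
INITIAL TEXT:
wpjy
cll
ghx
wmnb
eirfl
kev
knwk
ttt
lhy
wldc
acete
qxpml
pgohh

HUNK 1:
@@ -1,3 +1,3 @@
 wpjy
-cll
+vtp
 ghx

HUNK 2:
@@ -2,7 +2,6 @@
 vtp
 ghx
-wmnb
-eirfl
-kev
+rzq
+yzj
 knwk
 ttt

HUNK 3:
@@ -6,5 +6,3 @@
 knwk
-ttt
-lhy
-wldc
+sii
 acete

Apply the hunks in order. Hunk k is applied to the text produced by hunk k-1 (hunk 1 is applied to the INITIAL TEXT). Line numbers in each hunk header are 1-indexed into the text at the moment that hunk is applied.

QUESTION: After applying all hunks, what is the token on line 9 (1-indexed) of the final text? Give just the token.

Answer: qxpml

Derivation:
Hunk 1: at line 1 remove [cll] add [vtp] -> 13 lines: wpjy vtp ghx wmnb eirfl kev knwk ttt lhy wldc acete qxpml pgohh
Hunk 2: at line 2 remove [wmnb,eirfl,kev] add [rzq,yzj] -> 12 lines: wpjy vtp ghx rzq yzj knwk ttt lhy wldc acete qxpml pgohh
Hunk 3: at line 6 remove [ttt,lhy,wldc] add [sii] -> 10 lines: wpjy vtp ghx rzq yzj knwk sii acete qxpml pgohh
Final line 9: qxpml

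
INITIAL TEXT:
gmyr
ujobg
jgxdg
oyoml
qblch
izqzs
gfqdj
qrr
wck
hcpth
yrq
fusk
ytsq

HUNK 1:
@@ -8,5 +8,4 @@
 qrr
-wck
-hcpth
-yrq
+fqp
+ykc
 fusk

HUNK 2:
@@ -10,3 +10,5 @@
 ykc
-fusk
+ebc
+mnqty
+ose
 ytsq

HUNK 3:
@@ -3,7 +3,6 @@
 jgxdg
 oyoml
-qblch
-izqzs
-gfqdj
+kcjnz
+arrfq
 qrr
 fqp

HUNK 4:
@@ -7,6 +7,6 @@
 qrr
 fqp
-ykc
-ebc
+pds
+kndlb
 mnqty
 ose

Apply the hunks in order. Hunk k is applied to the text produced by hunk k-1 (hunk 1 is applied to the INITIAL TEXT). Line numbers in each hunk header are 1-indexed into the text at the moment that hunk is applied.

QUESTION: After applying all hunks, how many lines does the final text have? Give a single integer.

Hunk 1: at line 8 remove [wck,hcpth,yrq] add [fqp,ykc] -> 12 lines: gmyr ujobg jgxdg oyoml qblch izqzs gfqdj qrr fqp ykc fusk ytsq
Hunk 2: at line 10 remove [fusk] add [ebc,mnqty,ose] -> 14 lines: gmyr ujobg jgxdg oyoml qblch izqzs gfqdj qrr fqp ykc ebc mnqty ose ytsq
Hunk 3: at line 3 remove [qblch,izqzs,gfqdj] add [kcjnz,arrfq] -> 13 lines: gmyr ujobg jgxdg oyoml kcjnz arrfq qrr fqp ykc ebc mnqty ose ytsq
Hunk 4: at line 7 remove [ykc,ebc] add [pds,kndlb] -> 13 lines: gmyr ujobg jgxdg oyoml kcjnz arrfq qrr fqp pds kndlb mnqty ose ytsq
Final line count: 13

Answer: 13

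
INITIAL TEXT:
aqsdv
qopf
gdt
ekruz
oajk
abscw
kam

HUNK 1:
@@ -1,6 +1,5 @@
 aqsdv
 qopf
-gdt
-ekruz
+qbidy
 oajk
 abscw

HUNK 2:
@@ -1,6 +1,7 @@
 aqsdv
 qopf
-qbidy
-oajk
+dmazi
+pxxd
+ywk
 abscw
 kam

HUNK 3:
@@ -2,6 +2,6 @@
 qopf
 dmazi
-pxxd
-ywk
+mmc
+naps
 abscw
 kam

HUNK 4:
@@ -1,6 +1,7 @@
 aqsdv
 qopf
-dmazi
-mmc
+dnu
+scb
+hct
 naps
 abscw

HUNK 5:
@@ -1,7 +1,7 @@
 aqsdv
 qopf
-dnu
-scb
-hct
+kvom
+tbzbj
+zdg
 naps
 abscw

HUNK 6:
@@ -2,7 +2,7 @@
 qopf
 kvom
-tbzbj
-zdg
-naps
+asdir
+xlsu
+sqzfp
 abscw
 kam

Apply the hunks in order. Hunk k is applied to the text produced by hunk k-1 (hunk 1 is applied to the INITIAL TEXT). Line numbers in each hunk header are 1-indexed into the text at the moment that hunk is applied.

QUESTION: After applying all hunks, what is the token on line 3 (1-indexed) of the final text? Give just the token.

Hunk 1: at line 1 remove [gdt,ekruz] add [qbidy] -> 6 lines: aqsdv qopf qbidy oajk abscw kam
Hunk 2: at line 1 remove [qbidy,oajk] add [dmazi,pxxd,ywk] -> 7 lines: aqsdv qopf dmazi pxxd ywk abscw kam
Hunk 3: at line 2 remove [pxxd,ywk] add [mmc,naps] -> 7 lines: aqsdv qopf dmazi mmc naps abscw kam
Hunk 4: at line 1 remove [dmazi,mmc] add [dnu,scb,hct] -> 8 lines: aqsdv qopf dnu scb hct naps abscw kam
Hunk 5: at line 1 remove [dnu,scb,hct] add [kvom,tbzbj,zdg] -> 8 lines: aqsdv qopf kvom tbzbj zdg naps abscw kam
Hunk 6: at line 2 remove [tbzbj,zdg,naps] add [asdir,xlsu,sqzfp] -> 8 lines: aqsdv qopf kvom asdir xlsu sqzfp abscw kam
Final line 3: kvom

Answer: kvom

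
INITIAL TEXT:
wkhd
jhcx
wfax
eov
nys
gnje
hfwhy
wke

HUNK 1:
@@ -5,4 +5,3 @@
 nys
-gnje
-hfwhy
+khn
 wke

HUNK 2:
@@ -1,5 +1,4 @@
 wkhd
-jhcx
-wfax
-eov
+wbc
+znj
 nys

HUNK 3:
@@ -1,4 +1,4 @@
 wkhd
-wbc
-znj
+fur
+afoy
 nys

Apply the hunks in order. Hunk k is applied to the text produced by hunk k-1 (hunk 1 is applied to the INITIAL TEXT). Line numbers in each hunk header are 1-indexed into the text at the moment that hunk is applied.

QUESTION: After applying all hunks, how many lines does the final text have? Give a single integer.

Hunk 1: at line 5 remove [gnje,hfwhy] add [khn] -> 7 lines: wkhd jhcx wfax eov nys khn wke
Hunk 2: at line 1 remove [jhcx,wfax,eov] add [wbc,znj] -> 6 lines: wkhd wbc znj nys khn wke
Hunk 3: at line 1 remove [wbc,znj] add [fur,afoy] -> 6 lines: wkhd fur afoy nys khn wke
Final line count: 6

Answer: 6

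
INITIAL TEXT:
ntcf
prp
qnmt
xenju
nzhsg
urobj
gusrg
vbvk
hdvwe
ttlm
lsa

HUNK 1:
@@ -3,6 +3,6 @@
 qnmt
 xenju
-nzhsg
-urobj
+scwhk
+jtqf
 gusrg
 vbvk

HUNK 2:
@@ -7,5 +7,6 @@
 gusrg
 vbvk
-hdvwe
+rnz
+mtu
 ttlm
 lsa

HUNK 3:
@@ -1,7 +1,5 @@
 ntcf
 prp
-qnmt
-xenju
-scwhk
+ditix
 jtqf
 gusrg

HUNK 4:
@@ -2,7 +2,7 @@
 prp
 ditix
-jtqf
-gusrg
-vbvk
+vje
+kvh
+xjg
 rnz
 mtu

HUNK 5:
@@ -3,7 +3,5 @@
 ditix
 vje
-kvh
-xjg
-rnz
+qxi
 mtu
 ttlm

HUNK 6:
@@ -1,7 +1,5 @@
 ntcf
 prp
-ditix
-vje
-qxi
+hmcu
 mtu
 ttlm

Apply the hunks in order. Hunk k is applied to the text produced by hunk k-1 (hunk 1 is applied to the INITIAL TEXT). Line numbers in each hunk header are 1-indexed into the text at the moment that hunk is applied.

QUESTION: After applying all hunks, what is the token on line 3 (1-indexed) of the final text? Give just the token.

Hunk 1: at line 3 remove [nzhsg,urobj] add [scwhk,jtqf] -> 11 lines: ntcf prp qnmt xenju scwhk jtqf gusrg vbvk hdvwe ttlm lsa
Hunk 2: at line 7 remove [hdvwe] add [rnz,mtu] -> 12 lines: ntcf prp qnmt xenju scwhk jtqf gusrg vbvk rnz mtu ttlm lsa
Hunk 3: at line 1 remove [qnmt,xenju,scwhk] add [ditix] -> 10 lines: ntcf prp ditix jtqf gusrg vbvk rnz mtu ttlm lsa
Hunk 4: at line 2 remove [jtqf,gusrg,vbvk] add [vje,kvh,xjg] -> 10 lines: ntcf prp ditix vje kvh xjg rnz mtu ttlm lsa
Hunk 5: at line 3 remove [kvh,xjg,rnz] add [qxi] -> 8 lines: ntcf prp ditix vje qxi mtu ttlm lsa
Hunk 6: at line 1 remove [ditix,vje,qxi] add [hmcu] -> 6 lines: ntcf prp hmcu mtu ttlm lsa
Final line 3: hmcu

Answer: hmcu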